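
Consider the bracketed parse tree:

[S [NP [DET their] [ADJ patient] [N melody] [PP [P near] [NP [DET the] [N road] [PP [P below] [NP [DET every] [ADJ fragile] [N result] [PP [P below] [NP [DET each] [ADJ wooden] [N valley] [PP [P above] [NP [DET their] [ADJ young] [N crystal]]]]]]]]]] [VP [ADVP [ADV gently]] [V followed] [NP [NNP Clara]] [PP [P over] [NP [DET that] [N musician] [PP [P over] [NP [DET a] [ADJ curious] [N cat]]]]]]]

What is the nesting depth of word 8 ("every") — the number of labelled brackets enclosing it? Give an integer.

Counting open brackets not yet closed at "every": [S [NP [PP [NP [PP [NP [DET = 7.

7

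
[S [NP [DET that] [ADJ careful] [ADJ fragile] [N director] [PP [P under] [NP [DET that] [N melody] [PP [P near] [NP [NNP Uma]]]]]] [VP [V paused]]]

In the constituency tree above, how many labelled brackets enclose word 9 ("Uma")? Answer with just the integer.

7

The word sits inside NNP, which is inside NP, inside PP, inside NP, inside PP, inside NP, inside S — 7 brackets in all.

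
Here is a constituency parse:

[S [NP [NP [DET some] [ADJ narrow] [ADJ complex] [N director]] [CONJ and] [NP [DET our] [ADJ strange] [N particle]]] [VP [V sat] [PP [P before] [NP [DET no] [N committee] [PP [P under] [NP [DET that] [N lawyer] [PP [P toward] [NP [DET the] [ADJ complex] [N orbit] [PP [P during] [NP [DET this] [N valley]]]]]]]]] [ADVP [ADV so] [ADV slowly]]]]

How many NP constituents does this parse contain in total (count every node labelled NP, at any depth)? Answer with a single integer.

7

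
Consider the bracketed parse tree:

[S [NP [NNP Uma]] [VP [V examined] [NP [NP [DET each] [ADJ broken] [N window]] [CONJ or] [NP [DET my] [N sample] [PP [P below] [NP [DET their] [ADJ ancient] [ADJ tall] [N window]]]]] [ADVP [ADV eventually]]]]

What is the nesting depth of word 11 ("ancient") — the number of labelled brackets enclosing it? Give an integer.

Path from the root down to the word: S → VP → NP → NP → PP → NP → ADJ. That is 7 enclosing brackets.

7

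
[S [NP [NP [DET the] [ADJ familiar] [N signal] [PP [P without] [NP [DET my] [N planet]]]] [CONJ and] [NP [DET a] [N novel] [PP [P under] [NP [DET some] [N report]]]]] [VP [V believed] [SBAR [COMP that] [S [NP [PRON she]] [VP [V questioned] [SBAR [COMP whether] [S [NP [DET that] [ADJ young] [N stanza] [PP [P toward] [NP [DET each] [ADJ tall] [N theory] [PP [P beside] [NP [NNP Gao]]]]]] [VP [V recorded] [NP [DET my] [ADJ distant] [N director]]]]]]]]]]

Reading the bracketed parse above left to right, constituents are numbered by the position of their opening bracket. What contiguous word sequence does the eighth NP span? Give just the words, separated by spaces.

In left-to-right order the NP constituents are "the familiar signal without my planet and a novel under some report"; "the familiar signal without my planet"; "my planet"; "a novel under some report"; "some report"; "she"; "that young stanza toward each tall theory beside Gao"; "each tall theory beside Gao"; "Gao"; "my distant director". Number 8 is "each tall theory beside Gao".

each tall theory beside Gao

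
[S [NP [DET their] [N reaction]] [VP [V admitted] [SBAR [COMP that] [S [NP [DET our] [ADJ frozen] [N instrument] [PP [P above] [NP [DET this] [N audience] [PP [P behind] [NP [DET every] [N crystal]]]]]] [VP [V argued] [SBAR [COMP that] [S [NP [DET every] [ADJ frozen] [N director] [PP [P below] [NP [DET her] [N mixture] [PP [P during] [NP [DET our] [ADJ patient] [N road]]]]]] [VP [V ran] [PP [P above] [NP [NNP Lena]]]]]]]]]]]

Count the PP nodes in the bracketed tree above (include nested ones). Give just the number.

Listing each PP by its span: [PP above this audience behind every crystal]; [PP behind every crystal]; [PP below her mixture during our patient road]; [PP during our patient road]; [PP above Lena] — that makes 5.

5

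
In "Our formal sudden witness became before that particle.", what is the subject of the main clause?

our formal sudden witness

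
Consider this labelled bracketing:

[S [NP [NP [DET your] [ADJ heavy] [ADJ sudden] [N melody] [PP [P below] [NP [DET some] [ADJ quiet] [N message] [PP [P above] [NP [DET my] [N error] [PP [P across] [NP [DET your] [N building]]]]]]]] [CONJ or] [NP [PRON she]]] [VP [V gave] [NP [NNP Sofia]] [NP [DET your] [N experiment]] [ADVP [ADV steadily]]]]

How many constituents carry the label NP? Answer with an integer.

Scanning left to right, an opening `[NP` appears at word positions 1, 1, 6, 10, 13, 16, 18, 19 — 8 in total.

8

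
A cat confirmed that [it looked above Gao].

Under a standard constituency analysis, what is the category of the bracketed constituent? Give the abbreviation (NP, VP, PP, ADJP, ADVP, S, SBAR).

S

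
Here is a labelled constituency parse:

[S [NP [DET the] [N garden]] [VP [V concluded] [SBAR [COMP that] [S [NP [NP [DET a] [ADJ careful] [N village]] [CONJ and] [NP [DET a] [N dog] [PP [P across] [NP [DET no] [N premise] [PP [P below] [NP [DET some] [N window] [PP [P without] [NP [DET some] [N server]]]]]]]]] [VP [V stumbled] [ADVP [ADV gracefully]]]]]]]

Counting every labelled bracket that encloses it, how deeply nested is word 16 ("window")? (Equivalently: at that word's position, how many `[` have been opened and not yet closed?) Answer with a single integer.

11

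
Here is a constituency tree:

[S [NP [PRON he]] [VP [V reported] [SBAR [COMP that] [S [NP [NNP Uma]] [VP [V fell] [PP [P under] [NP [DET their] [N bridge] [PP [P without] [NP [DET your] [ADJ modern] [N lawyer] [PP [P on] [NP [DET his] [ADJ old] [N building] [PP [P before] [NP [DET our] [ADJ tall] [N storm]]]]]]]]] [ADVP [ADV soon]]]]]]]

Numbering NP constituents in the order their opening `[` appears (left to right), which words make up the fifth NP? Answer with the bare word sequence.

his old building before our tall storm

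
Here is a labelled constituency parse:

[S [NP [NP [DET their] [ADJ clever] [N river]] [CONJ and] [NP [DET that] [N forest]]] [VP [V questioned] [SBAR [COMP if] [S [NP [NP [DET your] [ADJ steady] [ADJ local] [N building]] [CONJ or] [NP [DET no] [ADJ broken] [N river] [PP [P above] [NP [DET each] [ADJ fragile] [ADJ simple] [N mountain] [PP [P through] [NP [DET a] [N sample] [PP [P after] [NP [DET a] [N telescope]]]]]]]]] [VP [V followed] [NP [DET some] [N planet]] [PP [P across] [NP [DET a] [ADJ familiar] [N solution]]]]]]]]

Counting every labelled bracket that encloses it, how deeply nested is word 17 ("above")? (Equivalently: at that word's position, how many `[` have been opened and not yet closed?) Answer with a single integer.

Counting open brackets not yet closed at "above": [S [VP [SBAR [S [NP [NP [PP [P = 8.

8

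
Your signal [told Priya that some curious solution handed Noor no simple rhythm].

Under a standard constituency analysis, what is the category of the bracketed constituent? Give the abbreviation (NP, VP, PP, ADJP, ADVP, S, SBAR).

The bracketed span "told Priya that some curious solution handed Noor no simple rhythm" is headed by "told", making it a verb phrase (VP).

VP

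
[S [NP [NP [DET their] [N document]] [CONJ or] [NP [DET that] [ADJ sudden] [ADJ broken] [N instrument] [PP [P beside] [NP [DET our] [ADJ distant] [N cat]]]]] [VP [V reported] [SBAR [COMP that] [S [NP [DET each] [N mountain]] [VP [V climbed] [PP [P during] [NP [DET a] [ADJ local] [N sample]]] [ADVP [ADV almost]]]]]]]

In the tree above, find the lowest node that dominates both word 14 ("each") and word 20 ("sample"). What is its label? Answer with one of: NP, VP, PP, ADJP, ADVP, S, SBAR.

S

The smallest bracket enclosing both words is [S each mountain climbed during a local sample almost], so the label is S.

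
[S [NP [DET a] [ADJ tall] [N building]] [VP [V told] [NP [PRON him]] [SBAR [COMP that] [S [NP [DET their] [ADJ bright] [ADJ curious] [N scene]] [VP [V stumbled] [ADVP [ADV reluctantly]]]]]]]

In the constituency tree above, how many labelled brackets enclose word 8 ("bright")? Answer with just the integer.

Path from the root down to the word: S → VP → SBAR → S → NP → ADJ. That is 6 enclosing brackets.

6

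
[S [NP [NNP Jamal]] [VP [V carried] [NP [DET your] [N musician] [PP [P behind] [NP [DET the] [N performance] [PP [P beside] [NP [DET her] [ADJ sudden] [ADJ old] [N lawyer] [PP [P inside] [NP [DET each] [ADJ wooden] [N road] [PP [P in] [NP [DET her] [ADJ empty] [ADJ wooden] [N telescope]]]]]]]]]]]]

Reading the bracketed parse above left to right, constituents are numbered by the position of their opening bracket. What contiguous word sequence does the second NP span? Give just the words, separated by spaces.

your musician behind the performance beside her sudden old lawyer inside each wooden road in her empty wooden telescope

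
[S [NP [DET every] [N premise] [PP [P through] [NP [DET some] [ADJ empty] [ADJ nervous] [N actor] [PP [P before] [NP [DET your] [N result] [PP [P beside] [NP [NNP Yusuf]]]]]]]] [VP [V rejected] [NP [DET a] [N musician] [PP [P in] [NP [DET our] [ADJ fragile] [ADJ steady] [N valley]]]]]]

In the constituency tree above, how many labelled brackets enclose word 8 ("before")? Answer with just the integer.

Path from the root down to the word: S → NP → PP → NP → PP → P. That is 6 enclosing brackets.

6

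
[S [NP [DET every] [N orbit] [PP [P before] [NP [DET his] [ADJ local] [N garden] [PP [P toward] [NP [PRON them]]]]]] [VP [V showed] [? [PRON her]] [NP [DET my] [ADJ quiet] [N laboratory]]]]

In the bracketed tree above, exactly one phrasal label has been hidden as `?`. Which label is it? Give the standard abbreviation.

NP

The `?` node immediately contains: PRON 'her'. That is the internal structure of a noun phrase, so the label is NP.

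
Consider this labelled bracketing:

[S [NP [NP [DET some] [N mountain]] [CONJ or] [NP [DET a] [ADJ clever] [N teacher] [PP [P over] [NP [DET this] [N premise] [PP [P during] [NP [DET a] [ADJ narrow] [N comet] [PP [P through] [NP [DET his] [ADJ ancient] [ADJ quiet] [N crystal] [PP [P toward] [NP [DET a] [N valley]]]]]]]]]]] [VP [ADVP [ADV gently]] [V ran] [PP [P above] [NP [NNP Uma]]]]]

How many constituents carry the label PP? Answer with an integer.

Scanning left to right, an opening `[PP` appears at word positions 7, 10, 14, 19, 24 — 5 in total.

5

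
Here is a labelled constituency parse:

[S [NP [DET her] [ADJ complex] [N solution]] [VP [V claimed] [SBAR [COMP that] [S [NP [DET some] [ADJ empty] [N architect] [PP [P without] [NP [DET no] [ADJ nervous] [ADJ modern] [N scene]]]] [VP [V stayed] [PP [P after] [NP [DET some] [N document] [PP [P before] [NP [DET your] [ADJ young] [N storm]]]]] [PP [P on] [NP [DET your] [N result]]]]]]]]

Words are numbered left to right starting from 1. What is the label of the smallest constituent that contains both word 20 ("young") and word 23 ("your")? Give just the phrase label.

VP

The smallest bracket enclosing both words is [VP stayed after some document before your young storm on your result], so the label is VP.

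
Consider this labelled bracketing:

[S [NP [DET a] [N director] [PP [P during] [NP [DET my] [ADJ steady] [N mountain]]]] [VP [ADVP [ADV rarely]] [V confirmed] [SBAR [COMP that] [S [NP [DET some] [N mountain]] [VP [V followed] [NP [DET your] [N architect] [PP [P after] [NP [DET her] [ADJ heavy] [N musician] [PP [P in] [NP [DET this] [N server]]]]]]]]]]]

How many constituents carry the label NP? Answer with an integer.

Listing each NP by its span: [NP a director during my steady mountain]; [NP my steady mountain]; [NP some mountain]; [NP your architect after her heavy musician in this server]; [NP her heavy musician in this server]; [NP this server] — that makes 6.

6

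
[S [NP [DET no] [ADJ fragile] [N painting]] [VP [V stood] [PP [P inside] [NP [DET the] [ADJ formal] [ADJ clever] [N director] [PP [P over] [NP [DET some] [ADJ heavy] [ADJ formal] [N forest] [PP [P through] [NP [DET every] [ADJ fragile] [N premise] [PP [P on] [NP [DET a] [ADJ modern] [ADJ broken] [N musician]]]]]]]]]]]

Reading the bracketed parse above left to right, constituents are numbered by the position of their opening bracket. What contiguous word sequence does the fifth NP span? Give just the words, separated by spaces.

a modern broken musician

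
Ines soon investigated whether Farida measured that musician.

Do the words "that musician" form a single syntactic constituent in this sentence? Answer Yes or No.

"that musician" is exactly the noun phrase [NP that musician], a complete constituent.

Yes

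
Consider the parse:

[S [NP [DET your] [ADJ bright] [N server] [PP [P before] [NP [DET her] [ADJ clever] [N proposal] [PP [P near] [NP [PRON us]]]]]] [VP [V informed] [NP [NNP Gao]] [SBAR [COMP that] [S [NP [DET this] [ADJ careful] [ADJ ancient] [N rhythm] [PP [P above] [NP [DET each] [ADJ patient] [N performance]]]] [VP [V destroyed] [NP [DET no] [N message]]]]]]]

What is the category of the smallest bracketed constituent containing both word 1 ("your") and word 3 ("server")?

NP

Word 1 lies under S → NP → DET; word 3 lies under S → NP → N. The lowest shared node is the NP.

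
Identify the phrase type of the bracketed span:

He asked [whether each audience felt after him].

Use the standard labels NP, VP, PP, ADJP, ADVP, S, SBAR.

The span is built around the complementizer "whether" — a subordinate clause (SBAR).

SBAR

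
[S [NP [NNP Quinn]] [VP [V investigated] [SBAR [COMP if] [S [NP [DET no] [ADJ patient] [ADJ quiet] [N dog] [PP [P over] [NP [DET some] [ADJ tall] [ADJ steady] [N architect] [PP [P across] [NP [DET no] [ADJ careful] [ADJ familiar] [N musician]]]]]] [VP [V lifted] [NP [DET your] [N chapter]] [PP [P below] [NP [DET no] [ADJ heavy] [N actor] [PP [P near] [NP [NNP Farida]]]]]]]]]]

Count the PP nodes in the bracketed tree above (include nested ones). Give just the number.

4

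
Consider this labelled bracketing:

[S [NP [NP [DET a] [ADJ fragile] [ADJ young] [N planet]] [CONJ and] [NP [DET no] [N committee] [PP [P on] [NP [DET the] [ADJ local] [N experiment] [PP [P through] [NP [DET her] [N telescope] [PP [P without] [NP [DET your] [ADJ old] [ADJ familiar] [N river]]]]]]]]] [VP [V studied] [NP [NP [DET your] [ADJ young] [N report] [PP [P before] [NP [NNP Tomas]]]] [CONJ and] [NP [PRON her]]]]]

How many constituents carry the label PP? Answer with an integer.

4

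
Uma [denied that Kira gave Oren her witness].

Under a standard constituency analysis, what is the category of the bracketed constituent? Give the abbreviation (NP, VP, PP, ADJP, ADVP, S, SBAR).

VP

The span is built around the verb "denied" — a verb phrase (VP).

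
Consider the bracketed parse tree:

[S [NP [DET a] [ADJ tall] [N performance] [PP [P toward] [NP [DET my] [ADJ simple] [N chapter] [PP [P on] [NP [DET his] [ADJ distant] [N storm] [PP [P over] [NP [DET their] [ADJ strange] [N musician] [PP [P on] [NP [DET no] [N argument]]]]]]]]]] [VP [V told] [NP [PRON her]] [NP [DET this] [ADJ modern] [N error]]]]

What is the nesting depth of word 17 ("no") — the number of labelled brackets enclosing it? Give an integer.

11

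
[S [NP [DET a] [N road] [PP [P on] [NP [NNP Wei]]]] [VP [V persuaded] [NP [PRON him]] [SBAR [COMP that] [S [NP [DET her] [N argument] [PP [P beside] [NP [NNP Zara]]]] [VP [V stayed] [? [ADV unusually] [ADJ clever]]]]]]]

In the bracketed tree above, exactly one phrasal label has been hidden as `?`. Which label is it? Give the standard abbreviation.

ADJP

A constituent whose immediate children are ADV 'unusually', ADJ 'clever' is an adjective phrase: ADJP.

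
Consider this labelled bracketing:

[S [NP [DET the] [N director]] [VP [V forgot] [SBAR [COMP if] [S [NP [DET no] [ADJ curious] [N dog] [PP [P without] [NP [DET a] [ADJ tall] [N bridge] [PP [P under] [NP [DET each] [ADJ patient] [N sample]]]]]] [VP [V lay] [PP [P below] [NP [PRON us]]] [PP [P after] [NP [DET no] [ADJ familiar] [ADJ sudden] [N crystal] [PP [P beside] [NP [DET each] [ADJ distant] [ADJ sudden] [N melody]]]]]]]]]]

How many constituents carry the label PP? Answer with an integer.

5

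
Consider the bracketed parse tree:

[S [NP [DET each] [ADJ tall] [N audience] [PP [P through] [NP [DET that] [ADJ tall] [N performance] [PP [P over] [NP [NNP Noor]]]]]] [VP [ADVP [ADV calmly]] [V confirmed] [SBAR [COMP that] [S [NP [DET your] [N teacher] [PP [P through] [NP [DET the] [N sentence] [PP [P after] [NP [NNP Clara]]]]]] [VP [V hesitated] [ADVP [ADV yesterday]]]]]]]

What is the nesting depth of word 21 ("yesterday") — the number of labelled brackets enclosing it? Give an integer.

7

The word sits inside ADV, which is inside ADVP, inside VP, inside S, inside SBAR, inside VP, inside S — 7 brackets in all.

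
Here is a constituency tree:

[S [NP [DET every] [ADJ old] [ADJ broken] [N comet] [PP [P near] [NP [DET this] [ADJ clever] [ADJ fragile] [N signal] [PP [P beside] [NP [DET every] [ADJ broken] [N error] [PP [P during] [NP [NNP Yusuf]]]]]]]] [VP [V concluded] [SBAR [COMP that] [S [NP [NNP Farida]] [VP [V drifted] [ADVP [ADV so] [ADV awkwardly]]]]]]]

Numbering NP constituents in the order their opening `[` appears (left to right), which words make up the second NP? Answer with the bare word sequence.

Opening `[NP` markers occur at word positions 1, 6, 11, 15, 18; the second of these opens the constituent [NP this clever fragile signal beside every broken error during Yusuf].

this clever fragile signal beside every broken error during Yusuf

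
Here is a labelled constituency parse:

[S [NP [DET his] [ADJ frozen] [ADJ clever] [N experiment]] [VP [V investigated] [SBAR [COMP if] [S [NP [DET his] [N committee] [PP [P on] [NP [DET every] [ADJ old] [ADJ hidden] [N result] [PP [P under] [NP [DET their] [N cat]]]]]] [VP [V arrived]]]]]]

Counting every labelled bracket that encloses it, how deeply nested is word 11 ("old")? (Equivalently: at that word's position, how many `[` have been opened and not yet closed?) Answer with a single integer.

8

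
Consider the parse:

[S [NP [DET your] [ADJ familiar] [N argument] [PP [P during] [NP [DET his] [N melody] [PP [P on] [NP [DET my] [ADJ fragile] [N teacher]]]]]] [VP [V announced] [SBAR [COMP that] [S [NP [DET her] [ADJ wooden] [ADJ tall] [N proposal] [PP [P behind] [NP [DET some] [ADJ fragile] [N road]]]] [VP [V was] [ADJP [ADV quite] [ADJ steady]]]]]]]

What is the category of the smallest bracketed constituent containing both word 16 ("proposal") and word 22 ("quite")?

S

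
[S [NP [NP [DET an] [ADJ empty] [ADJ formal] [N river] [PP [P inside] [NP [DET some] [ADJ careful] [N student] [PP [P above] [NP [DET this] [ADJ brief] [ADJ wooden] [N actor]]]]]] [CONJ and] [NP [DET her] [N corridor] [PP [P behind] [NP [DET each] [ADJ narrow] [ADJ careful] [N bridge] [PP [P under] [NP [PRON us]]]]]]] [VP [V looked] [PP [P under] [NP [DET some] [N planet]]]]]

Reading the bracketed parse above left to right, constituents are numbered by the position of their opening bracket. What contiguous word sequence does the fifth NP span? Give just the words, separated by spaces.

her corridor behind each narrow careful bridge under us

In left-to-right order the NP constituents are "an empty formal river inside some careful student above this brief wooden actor and her corridor behind each narrow careful bridge under us"; "an empty formal river inside some careful student above this brief wooden actor"; "some careful student above this brief wooden actor"; "this brief wooden actor"; "her corridor behind each narrow careful bridge under us"; "each narrow careful bridge under us"; "us"; "some planet". Number 5 is "her corridor behind each narrow careful bridge under us".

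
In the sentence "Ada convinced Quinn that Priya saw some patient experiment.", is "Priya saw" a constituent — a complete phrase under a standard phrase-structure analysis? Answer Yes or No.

The smallest constituent containing the whole sequence is the clause [S Priya saw some patient experiment], but the sequence is only part of it — it straddles the boundary between noun phrase "Priya" and verb phrase "saw some patient experiment".

No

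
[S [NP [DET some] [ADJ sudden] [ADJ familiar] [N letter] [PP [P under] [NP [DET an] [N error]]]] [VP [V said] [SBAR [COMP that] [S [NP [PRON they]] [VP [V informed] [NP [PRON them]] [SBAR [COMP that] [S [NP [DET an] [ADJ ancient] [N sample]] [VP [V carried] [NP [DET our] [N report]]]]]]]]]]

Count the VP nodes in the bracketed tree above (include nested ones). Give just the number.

3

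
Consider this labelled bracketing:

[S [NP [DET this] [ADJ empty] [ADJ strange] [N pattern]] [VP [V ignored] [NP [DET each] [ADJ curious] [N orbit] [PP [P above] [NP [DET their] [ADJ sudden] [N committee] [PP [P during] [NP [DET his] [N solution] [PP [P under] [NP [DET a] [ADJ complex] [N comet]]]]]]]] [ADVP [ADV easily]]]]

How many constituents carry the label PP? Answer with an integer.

Listing each PP by its span: [PP above their sudden committee during his solution under a complex comet]; [PP during his solution under a complex comet]; [PP under a complex comet] — that makes 3.

3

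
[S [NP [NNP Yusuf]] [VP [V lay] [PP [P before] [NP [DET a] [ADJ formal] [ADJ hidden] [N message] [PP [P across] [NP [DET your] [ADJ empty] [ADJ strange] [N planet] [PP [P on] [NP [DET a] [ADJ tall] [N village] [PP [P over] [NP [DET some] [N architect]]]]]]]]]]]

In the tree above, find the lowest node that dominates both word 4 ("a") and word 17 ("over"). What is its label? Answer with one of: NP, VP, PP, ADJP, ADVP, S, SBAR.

The smallest bracket enclosing both words is [NP a formal hidden message across your empty strange planet on a tall village over some architect], so the label is NP.

NP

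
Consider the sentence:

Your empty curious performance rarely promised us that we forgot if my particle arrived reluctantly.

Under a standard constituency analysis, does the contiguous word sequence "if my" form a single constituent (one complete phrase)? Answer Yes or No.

The sequence begins inside the complementizer "if" and ends inside the clause "my particle arrived reluctantly"; it crosses a phrase boundary, so no single node in the tree spans exactly those words.

No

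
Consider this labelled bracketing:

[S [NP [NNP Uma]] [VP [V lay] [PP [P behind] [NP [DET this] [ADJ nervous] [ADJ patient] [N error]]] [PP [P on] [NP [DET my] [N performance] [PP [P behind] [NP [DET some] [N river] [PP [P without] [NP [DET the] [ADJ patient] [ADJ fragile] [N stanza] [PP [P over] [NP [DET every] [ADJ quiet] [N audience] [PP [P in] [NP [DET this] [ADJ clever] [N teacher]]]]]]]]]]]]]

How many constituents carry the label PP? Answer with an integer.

Scanning left to right, an opening `[PP` appears at word positions 3, 8, 11, 14, 19, 23 — 6 in total.

6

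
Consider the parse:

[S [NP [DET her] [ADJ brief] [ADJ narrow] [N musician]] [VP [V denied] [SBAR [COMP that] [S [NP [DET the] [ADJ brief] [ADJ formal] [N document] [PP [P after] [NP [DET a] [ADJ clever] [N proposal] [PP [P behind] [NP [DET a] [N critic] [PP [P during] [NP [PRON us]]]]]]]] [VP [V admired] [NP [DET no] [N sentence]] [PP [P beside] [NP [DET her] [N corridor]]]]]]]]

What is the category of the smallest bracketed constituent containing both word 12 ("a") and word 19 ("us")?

Word 12 lies under S → VP → SBAR → S → NP → PP → NP → DET; word 19 lies under S → VP → SBAR → S → NP → PP → NP → PP → NP → PP → NP → PRON. The lowest shared node is the NP.

NP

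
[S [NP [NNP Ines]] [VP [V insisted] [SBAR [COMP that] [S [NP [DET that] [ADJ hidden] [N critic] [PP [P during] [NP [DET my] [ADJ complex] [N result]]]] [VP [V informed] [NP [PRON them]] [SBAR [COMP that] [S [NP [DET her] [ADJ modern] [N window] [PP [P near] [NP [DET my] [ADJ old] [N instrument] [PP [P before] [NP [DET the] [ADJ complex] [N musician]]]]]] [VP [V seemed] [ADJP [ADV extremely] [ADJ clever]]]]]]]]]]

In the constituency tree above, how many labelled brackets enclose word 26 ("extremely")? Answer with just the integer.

10

The word sits inside ADV, which is inside ADJP, inside VP, inside S, inside SBAR, inside VP, inside S, inside SBAR, inside VP, inside S — 10 brackets in all.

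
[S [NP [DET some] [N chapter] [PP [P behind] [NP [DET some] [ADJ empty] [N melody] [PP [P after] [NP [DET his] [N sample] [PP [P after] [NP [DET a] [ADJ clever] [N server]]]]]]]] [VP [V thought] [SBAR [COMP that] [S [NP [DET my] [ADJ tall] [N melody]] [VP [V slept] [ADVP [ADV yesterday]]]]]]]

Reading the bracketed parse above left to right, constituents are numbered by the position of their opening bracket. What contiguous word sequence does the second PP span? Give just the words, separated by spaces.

Opening `[PP` markers occur at word positions 3, 7, 10; the second of these opens the constituent [PP after his sample after a clever server].

after his sample after a clever server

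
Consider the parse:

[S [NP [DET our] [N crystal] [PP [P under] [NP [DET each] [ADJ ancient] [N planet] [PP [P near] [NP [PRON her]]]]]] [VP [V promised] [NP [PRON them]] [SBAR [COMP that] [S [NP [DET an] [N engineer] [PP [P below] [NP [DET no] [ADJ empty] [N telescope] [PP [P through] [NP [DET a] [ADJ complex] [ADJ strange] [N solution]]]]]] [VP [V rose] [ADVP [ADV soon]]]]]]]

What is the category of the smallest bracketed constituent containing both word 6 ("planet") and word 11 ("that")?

S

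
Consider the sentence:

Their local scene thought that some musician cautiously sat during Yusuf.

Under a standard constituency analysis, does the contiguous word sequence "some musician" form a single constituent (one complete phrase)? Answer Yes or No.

Yes

The sequence corresponds to a single NP node — the noun phrase "some musician".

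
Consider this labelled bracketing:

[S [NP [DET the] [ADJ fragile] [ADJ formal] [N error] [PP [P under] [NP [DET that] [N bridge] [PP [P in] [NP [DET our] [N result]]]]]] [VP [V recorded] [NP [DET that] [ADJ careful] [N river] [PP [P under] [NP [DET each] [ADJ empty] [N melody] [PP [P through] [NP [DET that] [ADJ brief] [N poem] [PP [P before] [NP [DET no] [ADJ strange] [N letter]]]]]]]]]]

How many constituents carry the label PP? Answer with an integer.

5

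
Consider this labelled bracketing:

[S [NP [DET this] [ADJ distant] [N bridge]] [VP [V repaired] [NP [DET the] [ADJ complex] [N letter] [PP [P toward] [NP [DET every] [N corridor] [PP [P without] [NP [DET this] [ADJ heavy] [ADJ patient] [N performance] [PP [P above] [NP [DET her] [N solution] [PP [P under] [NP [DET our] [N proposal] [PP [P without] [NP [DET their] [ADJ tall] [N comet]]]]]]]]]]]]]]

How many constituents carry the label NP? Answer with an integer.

7

Listing each NP by its span: [NP this distant bridge]; [NP the complex letter toward every corridor without this heavy patient performance above her solution under our proposal without their tall comet]; [NP every corridor without this heavy patient performance above her solution under our proposal without their tall comet]; [NP this heavy patient performance above her solution under our proposal without their tall comet]; [NP her solution under our proposal without their tall comet]; [NP our proposal without their tall comet] … — that makes 7.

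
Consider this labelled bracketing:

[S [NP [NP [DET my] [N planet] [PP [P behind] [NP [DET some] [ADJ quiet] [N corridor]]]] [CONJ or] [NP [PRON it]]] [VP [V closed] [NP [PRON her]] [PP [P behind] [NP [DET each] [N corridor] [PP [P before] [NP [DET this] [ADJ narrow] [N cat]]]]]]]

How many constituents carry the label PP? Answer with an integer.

3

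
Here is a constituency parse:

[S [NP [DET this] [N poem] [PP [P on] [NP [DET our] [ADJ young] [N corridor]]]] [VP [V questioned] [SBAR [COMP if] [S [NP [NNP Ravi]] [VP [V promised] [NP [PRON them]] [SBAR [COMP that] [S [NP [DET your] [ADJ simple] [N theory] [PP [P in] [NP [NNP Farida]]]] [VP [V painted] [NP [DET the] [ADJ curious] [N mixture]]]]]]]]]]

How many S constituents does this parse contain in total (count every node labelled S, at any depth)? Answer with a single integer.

3

Scanning left to right, an opening `[S` appears at word positions 1, 9, 13 — 3 in total.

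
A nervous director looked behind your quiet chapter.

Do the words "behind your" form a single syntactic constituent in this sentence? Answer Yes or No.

No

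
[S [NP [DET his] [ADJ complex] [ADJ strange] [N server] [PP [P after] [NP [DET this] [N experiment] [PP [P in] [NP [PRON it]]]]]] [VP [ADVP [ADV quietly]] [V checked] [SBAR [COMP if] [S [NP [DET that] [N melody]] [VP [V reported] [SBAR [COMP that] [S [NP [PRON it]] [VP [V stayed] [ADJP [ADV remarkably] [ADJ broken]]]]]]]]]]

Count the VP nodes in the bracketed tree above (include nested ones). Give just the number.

3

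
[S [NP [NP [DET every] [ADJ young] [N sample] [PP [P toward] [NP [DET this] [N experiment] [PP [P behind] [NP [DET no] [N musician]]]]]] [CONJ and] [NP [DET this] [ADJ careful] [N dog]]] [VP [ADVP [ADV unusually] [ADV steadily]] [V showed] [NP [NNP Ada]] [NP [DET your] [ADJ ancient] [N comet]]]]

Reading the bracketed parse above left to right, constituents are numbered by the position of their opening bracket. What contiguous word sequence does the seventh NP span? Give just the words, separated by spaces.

your ancient comet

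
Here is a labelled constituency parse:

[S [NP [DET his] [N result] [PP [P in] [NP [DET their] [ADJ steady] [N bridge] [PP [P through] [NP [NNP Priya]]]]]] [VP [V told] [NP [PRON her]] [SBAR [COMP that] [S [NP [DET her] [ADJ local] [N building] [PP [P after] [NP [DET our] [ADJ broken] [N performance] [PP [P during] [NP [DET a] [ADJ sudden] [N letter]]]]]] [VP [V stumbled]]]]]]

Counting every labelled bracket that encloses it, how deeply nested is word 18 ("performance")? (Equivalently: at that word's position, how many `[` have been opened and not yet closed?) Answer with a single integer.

8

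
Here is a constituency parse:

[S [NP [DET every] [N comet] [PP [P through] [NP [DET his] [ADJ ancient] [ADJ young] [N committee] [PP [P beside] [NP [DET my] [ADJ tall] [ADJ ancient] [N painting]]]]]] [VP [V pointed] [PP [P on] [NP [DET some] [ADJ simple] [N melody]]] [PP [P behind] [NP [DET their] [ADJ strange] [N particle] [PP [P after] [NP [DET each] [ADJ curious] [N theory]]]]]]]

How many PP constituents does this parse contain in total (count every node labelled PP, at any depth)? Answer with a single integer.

Listing each PP by its span: [PP through his ancient young committee beside my tall ancient painting]; [PP beside my tall ancient painting]; [PP on some simple melody]; [PP behind their strange particle after each curious theory]; [PP after each curious theory] — that makes 5.

5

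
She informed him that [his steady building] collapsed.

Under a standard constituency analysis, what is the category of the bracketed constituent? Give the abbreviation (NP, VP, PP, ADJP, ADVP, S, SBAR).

NP

"building" is the head of the bracketed span, so the span is a noun phrase: NP.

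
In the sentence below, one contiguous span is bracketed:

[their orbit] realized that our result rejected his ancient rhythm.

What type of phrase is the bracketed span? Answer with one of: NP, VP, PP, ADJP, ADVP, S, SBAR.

NP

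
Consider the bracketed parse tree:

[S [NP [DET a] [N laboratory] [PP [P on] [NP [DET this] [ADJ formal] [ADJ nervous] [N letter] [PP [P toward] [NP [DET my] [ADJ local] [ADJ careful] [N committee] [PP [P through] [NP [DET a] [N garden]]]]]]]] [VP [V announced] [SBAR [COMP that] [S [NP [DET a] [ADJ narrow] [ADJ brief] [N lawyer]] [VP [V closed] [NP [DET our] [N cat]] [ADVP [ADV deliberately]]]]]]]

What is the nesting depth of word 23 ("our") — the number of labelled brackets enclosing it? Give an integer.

Path from the root down to the word: S → VP → SBAR → S → VP → NP → DET. That is 7 enclosing brackets.

7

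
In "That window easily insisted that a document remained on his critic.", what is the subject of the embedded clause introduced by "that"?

"a document" is the NP that combines with the VP headed by "remained" to form the embedded clause introduced by "that" — the subject.

a document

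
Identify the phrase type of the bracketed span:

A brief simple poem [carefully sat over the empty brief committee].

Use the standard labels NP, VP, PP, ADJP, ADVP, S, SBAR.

The span is built around the verb "sat" — a verb phrase (VP).

VP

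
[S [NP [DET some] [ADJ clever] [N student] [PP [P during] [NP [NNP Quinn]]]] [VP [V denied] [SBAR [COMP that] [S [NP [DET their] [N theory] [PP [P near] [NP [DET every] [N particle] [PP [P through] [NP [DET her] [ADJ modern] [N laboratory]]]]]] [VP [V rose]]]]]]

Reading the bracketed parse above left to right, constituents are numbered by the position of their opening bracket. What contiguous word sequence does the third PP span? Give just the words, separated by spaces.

through her modern laboratory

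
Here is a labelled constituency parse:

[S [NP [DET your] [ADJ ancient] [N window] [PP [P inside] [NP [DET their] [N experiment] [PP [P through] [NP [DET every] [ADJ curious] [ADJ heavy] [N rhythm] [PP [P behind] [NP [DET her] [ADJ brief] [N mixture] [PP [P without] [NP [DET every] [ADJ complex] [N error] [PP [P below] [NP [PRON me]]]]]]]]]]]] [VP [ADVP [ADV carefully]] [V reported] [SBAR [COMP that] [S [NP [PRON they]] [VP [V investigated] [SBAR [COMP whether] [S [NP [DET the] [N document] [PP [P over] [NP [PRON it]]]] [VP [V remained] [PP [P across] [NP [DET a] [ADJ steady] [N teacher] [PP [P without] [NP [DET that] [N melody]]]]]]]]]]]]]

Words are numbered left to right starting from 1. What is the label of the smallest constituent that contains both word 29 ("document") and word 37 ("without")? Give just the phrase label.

S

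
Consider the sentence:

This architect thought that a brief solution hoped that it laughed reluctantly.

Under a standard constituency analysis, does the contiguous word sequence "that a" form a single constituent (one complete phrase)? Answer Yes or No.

The sequence begins inside the complementizer "that" and ends inside the clause "a brief solution hoped that it laughed reluctantly"; it crosses a phrase boundary, so no single node in the tree spans exactly those words.

No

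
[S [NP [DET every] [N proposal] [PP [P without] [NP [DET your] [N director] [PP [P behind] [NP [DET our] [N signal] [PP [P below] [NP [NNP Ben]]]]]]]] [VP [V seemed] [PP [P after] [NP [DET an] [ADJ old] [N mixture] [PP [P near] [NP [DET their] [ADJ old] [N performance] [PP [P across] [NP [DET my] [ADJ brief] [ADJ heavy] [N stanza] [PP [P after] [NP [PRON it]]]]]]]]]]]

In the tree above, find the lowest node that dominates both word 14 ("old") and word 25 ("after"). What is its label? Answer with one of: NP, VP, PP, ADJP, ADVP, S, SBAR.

Both words fall inside [NP an old mixture near their old performance across my brief heavy stanza after it] (words 13–26), and no smaller constituent contains them both. Label: NP.

NP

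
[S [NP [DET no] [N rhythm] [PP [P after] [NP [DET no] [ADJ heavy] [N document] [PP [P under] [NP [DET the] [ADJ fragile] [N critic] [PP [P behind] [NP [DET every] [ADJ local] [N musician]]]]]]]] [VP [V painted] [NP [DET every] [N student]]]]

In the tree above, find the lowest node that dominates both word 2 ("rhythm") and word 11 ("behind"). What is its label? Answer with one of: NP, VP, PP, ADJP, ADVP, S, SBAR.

NP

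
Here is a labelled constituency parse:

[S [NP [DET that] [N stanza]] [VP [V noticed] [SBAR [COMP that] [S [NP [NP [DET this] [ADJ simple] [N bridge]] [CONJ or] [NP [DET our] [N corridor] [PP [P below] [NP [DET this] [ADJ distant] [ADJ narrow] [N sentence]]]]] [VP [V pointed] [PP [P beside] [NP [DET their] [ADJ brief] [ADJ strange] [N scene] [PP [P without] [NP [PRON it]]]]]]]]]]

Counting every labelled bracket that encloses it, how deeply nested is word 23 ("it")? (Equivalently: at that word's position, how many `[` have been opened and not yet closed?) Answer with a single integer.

10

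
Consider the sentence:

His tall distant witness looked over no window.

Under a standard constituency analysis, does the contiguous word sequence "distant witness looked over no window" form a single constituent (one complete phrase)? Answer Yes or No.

No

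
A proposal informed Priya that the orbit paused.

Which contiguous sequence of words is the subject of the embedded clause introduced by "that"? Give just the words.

the orbit

"the orbit" is the NP that combines with the VP headed by "paused" to form the embedded clause introduced by "that" — the subject.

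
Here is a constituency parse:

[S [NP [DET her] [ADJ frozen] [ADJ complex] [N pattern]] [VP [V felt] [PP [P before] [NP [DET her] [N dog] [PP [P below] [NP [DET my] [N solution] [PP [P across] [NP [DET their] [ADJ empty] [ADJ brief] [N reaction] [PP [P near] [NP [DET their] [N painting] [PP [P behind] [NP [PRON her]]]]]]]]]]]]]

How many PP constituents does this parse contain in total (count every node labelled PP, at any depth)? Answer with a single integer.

Scanning left to right, an opening `[PP` appears at word positions 6, 9, 12, 17, 20 — 5 in total.

5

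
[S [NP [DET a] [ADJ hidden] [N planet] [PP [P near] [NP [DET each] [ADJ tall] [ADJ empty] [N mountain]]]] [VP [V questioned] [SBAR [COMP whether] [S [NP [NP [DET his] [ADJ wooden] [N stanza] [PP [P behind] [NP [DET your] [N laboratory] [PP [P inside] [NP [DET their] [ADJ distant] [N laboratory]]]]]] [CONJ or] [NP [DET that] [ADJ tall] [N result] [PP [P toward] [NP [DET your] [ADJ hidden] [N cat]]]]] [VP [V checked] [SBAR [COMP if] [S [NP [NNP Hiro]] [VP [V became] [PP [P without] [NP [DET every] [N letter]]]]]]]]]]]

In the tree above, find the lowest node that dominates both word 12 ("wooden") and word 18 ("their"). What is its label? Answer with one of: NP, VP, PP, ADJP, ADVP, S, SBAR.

NP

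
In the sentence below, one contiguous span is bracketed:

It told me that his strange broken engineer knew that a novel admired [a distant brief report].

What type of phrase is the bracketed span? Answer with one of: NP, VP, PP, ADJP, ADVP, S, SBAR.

The span is built around the noun "report" — a noun phrase (NP).

NP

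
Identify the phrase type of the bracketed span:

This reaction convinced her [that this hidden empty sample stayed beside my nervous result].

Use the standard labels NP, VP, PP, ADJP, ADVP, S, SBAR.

SBAR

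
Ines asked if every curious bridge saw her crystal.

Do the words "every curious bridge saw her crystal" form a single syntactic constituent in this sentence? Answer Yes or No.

Yes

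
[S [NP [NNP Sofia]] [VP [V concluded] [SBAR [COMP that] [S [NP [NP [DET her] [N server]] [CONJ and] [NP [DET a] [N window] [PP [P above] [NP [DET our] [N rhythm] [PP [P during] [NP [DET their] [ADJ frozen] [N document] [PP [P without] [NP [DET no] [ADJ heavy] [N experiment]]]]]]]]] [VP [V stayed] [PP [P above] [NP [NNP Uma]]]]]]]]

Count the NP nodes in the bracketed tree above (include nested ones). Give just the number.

Scanning left to right, an opening `[NP` appears at word positions 1, 4, 4, 7, 10, 13, 17, 22 — 8 in total.

8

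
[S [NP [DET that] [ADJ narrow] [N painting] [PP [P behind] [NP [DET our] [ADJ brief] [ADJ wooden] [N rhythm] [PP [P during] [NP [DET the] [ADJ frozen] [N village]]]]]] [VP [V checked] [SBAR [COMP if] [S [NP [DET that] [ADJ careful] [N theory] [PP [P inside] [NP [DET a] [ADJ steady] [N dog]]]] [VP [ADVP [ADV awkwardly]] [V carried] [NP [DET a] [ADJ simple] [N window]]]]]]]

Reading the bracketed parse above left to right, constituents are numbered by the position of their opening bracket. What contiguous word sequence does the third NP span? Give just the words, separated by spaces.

Opening `[NP` markers occur at word positions 1, 5, 10, 15, 19, 24; the third of these opens the constituent [NP the frozen village].

the frozen village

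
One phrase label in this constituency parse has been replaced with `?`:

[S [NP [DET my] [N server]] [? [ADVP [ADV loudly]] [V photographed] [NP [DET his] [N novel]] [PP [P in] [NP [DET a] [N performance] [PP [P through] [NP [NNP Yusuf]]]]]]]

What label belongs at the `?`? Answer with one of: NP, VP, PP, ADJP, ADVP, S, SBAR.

VP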